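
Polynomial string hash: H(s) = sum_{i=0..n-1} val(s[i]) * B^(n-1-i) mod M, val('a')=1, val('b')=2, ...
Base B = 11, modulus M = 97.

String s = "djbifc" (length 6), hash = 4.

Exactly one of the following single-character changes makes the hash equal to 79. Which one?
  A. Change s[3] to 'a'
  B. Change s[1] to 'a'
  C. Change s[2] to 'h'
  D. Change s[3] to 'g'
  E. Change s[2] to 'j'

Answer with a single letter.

Answer: E

Derivation:
Option A: s[3]='i'->'a', delta=(1-9)*11^2 mod 97 = 2, hash=4+2 mod 97 = 6
Option B: s[1]='j'->'a', delta=(1-10)*11^4 mod 97 = 54, hash=4+54 mod 97 = 58
Option C: s[2]='b'->'h', delta=(8-2)*11^3 mod 97 = 32, hash=4+32 mod 97 = 36
Option D: s[3]='i'->'g', delta=(7-9)*11^2 mod 97 = 49, hash=4+49 mod 97 = 53
Option E: s[2]='b'->'j', delta=(10-2)*11^3 mod 97 = 75, hash=4+75 mod 97 = 79 <-- target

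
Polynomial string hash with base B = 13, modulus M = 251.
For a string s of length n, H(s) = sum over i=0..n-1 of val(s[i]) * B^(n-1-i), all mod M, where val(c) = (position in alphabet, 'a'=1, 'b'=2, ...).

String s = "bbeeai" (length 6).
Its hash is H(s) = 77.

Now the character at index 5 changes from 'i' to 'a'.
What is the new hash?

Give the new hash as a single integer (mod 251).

Answer: 69

Derivation:
val('i') = 9, val('a') = 1
Position k = 5, exponent = n-1-k = 0
B^0 mod M = 13^0 mod 251 = 1
Delta = (1 - 9) * 1 mod 251 = 243
New hash = (77 + 243) mod 251 = 69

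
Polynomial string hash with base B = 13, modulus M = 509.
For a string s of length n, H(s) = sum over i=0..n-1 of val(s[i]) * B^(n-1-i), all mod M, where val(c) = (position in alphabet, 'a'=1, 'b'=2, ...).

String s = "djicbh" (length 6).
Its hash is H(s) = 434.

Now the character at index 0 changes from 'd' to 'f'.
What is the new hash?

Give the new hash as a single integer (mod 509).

Answer: 389

Derivation:
val('d') = 4, val('f') = 6
Position k = 0, exponent = n-1-k = 5
B^5 mod M = 13^5 mod 509 = 232
Delta = (6 - 4) * 232 mod 509 = 464
New hash = (434 + 464) mod 509 = 389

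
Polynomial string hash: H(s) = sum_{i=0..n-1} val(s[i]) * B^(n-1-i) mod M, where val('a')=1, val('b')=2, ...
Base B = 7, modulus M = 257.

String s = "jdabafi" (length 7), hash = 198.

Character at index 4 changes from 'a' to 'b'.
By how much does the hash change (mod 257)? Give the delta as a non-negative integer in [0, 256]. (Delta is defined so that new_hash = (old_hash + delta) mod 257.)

Answer: 49

Derivation:
Delta formula: (val(new) - val(old)) * B^(n-1-k) mod M
  val('b') - val('a') = 2 - 1 = 1
  B^(n-1-k) = 7^2 mod 257 = 49
  Delta = 1 * 49 mod 257 = 49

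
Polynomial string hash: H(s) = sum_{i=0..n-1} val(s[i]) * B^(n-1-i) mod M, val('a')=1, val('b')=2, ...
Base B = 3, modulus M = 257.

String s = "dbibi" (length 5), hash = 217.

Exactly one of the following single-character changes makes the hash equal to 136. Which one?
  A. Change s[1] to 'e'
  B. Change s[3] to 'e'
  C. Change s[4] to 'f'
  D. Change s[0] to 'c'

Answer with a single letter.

Option A: s[1]='b'->'e', delta=(5-2)*3^3 mod 257 = 81, hash=217+81 mod 257 = 41
Option B: s[3]='b'->'e', delta=(5-2)*3^1 mod 257 = 9, hash=217+9 mod 257 = 226
Option C: s[4]='i'->'f', delta=(6-9)*3^0 mod 257 = 254, hash=217+254 mod 257 = 214
Option D: s[0]='d'->'c', delta=(3-4)*3^4 mod 257 = 176, hash=217+176 mod 257 = 136 <-- target

Answer: D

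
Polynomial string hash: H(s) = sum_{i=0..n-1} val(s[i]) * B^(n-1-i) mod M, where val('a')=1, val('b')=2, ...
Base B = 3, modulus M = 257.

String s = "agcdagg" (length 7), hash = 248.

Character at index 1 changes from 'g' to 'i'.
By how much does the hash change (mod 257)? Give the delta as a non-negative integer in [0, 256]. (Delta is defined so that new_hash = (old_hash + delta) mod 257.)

Delta formula: (val(new) - val(old)) * B^(n-1-k) mod M
  val('i') - val('g') = 9 - 7 = 2
  B^(n-1-k) = 3^5 mod 257 = 243
  Delta = 2 * 243 mod 257 = 229

Answer: 229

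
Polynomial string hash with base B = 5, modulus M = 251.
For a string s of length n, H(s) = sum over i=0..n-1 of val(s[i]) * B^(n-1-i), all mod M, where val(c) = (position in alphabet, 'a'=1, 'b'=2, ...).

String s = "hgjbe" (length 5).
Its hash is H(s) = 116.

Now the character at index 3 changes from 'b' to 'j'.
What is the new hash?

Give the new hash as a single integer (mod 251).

val('b') = 2, val('j') = 10
Position k = 3, exponent = n-1-k = 1
B^1 mod M = 5^1 mod 251 = 5
Delta = (10 - 2) * 5 mod 251 = 40
New hash = (116 + 40) mod 251 = 156

Answer: 156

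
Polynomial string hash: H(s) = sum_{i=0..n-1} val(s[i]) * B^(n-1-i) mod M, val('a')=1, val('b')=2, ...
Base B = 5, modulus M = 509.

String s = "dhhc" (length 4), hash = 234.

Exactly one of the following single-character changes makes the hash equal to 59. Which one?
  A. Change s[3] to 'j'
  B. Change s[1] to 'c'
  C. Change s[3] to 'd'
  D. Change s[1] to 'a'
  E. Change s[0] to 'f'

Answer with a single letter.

Answer: D

Derivation:
Option A: s[3]='c'->'j', delta=(10-3)*5^0 mod 509 = 7, hash=234+7 mod 509 = 241
Option B: s[1]='h'->'c', delta=(3-8)*5^2 mod 509 = 384, hash=234+384 mod 509 = 109
Option C: s[3]='c'->'d', delta=(4-3)*5^0 mod 509 = 1, hash=234+1 mod 509 = 235
Option D: s[1]='h'->'a', delta=(1-8)*5^2 mod 509 = 334, hash=234+334 mod 509 = 59 <-- target
Option E: s[0]='d'->'f', delta=(6-4)*5^3 mod 509 = 250, hash=234+250 mod 509 = 484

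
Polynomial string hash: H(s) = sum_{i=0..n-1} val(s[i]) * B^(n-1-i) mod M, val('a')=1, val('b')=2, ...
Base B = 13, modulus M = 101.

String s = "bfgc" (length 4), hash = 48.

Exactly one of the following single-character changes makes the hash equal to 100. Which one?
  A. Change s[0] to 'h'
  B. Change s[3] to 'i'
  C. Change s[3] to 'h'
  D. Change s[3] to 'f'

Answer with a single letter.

Answer: A

Derivation:
Option A: s[0]='b'->'h', delta=(8-2)*13^3 mod 101 = 52, hash=48+52 mod 101 = 100 <-- target
Option B: s[3]='c'->'i', delta=(9-3)*13^0 mod 101 = 6, hash=48+6 mod 101 = 54
Option C: s[3]='c'->'h', delta=(8-3)*13^0 mod 101 = 5, hash=48+5 mod 101 = 53
Option D: s[3]='c'->'f', delta=(6-3)*13^0 mod 101 = 3, hash=48+3 mod 101 = 51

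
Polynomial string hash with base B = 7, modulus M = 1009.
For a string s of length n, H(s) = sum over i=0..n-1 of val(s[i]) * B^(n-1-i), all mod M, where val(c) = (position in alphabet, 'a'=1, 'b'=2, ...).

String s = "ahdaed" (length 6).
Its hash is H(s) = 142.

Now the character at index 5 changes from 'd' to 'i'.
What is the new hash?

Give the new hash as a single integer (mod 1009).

val('d') = 4, val('i') = 9
Position k = 5, exponent = n-1-k = 0
B^0 mod M = 7^0 mod 1009 = 1
Delta = (9 - 4) * 1 mod 1009 = 5
New hash = (142 + 5) mod 1009 = 147

Answer: 147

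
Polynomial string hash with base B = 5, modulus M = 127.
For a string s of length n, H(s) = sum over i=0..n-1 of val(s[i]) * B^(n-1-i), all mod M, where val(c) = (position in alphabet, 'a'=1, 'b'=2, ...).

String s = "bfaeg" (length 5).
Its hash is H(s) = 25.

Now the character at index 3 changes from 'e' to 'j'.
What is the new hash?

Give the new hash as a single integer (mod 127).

Answer: 50

Derivation:
val('e') = 5, val('j') = 10
Position k = 3, exponent = n-1-k = 1
B^1 mod M = 5^1 mod 127 = 5
Delta = (10 - 5) * 5 mod 127 = 25
New hash = (25 + 25) mod 127 = 50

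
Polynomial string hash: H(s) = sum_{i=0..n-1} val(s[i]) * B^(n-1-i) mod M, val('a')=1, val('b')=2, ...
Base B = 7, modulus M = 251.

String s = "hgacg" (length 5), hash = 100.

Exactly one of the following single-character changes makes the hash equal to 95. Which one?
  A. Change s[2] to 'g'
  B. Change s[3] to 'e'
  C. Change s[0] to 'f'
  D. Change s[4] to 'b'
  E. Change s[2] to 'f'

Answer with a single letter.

Option A: s[2]='a'->'g', delta=(7-1)*7^2 mod 251 = 43, hash=100+43 mod 251 = 143
Option B: s[3]='c'->'e', delta=(5-3)*7^1 mod 251 = 14, hash=100+14 mod 251 = 114
Option C: s[0]='h'->'f', delta=(6-8)*7^4 mod 251 = 218, hash=100+218 mod 251 = 67
Option D: s[4]='g'->'b', delta=(2-7)*7^0 mod 251 = 246, hash=100+246 mod 251 = 95 <-- target
Option E: s[2]='a'->'f', delta=(6-1)*7^2 mod 251 = 245, hash=100+245 mod 251 = 94

Answer: D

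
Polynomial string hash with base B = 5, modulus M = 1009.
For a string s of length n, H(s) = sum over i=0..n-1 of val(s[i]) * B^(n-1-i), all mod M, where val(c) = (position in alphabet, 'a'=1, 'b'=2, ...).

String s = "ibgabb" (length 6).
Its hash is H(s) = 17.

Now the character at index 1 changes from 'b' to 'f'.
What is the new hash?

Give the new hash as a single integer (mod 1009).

val('b') = 2, val('f') = 6
Position k = 1, exponent = n-1-k = 4
B^4 mod M = 5^4 mod 1009 = 625
Delta = (6 - 2) * 625 mod 1009 = 482
New hash = (17 + 482) mod 1009 = 499

Answer: 499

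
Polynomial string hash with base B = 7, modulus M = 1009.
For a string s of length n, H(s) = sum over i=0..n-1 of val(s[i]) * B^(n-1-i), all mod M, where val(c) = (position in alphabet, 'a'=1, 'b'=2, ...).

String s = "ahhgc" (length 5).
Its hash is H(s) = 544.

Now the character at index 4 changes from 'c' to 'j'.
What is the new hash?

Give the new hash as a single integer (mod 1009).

Answer: 551

Derivation:
val('c') = 3, val('j') = 10
Position k = 4, exponent = n-1-k = 0
B^0 mod M = 7^0 mod 1009 = 1
Delta = (10 - 3) * 1 mod 1009 = 7
New hash = (544 + 7) mod 1009 = 551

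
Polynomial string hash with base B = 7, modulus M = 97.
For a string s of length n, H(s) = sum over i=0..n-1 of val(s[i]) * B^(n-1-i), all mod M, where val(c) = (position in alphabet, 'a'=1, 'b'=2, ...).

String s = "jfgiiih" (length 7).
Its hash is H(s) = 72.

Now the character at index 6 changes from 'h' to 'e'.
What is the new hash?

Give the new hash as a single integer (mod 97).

val('h') = 8, val('e') = 5
Position k = 6, exponent = n-1-k = 0
B^0 mod M = 7^0 mod 97 = 1
Delta = (5 - 8) * 1 mod 97 = 94
New hash = (72 + 94) mod 97 = 69

Answer: 69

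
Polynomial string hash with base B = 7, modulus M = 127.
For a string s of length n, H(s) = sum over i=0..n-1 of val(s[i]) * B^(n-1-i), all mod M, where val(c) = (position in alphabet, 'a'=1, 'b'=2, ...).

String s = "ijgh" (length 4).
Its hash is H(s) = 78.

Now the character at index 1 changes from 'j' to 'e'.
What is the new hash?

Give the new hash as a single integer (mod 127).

Answer: 87

Derivation:
val('j') = 10, val('e') = 5
Position k = 1, exponent = n-1-k = 2
B^2 mod M = 7^2 mod 127 = 49
Delta = (5 - 10) * 49 mod 127 = 9
New hash = (78 + 9) mod 127 = 87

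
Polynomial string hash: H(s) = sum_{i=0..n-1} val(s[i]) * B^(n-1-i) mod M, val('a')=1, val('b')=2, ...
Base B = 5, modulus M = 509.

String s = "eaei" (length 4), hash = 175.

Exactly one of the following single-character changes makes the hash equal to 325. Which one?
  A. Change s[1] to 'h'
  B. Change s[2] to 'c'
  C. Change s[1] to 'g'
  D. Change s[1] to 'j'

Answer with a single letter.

Answer: C

Derivation:
Option A: s[1]='a'->'h', delta=(8-1)*5^2 mod 509 = 175, hash=175+175 mod 509 = 350
Option B: s[2]='e'->'c', delta=(3-5)*5^1 mod 509 = 499, hash=175+499 mod 509 = 165
Option C: s[1]='a'->'g', delta=(7-1)*5^2 mod 509 = 150, hash=175+150 mod 509 = 325 <-- target
Option D: s[1]='a'->'j', delta=(10-1)*5^2 mod 509 = 225, hash=175+225 mod 509 = 400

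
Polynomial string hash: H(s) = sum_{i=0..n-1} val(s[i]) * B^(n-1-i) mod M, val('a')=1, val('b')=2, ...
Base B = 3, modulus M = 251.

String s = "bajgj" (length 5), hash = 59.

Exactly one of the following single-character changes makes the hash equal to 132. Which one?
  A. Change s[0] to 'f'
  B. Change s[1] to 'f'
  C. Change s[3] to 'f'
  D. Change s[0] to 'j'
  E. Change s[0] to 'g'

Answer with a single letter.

Answer: A

Derivation:
Option A: s[0]='b'->'f', delta=(6-2)*3^4 mod 251 = 73, hash=59+73 mod 251 = 132 <-- target
Option B: s[1]='a'->'f', delta=(6-1)*3^3 mod 251 = 135, hash=59+135 mod 251 = 194
Option C: s[3]='g'->'f', delta=(6-7)*3^1 mod 251 = 248, hash=59+248 mod 251 = 56
Option D: s[0]='b'->'j', delta=(10-2)*3^4 mod 251 = 146, hash=59+146 mod 251 = 205
Option E: s[0]='b'->'g', delta=(7-2)*3^4 mod 251 = 154, hash=59+154 mod 251 = 213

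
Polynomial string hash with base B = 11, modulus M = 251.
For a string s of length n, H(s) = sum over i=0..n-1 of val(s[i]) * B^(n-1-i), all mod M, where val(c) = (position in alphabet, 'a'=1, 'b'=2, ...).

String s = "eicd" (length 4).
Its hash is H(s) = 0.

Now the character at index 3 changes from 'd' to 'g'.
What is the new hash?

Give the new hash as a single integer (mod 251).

Answer: 3

Derivation:
val('d') = 4, val('g') = 7
Position k = 3, exponent = n-1-k = 0
B^0 mod M = 11^0 mod 251 = 1
Delta = (7 - 4) * 1 mod 251 = 3
New hash = (0 + 3) mod 251 = 3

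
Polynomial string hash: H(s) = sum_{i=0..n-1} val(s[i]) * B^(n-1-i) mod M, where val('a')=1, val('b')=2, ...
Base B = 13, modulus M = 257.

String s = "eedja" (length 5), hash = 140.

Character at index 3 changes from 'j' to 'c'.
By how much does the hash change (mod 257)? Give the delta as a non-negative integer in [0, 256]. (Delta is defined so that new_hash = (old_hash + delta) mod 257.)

Answer: 166

Derivation:
Delta formula: (val(new) - val(old)) * B^(n-1-k) mod M
  val('c') - val('j') = 3 - 10 = -7
  B^(n-1-k) = 13^1 mod 257 = 13
  Delta = -7 * 13 mod 257 = 166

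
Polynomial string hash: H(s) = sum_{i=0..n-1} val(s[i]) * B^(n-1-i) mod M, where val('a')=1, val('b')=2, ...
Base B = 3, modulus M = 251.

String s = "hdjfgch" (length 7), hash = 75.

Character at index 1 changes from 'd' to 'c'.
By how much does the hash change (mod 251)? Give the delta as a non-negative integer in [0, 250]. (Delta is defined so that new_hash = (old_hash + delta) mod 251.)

Answer: 8

Derivation:
Delta formula: (val(new) - val(old)) * B^(n-1-k) mod M
  val('c') - val('d') = 3 - 4 = -1
  B^(n-1-k) = 3^5 mod 251 = 243
  Delta = -1 * 243 mod 251 = 8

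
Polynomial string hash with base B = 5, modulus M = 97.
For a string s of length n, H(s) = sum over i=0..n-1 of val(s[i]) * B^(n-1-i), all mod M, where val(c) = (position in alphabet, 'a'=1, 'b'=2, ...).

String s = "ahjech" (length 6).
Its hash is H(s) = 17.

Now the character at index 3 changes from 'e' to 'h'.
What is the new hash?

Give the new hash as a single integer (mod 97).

Answer: 92

Derivation:
val('e') = 5, val('h') = 8
Position k = 3, exponent = n-1-k = 2
B^2 mod M = 5^2 mod 97 = 25
Delta = (8 - 5) * 25 mod 97 = 75
New hash = (17 + 75) mod 97 = 92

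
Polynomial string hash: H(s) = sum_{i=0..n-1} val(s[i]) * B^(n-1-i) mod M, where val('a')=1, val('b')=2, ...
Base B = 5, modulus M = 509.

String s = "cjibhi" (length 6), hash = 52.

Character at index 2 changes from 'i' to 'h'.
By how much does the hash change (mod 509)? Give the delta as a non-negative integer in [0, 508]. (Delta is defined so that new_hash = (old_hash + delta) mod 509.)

Answer: 384

Derivation:
Delta formula: (val(new) - val(old)) * B^(n-1-k) mod M
  val('h') - val('i') = 8 - 9 = -1
  B^(n-1-k) = 5^3 mod 509 = 125
  Delta = -1 * 125 mod 509 = 384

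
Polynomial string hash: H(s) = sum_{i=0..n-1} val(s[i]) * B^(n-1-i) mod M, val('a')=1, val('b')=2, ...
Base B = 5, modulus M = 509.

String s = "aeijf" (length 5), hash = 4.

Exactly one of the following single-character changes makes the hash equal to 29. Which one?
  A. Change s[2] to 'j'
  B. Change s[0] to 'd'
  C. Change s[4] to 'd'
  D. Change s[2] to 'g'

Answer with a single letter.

Answer: A

Derivation:
Option A: s[2]='i'->'j', delta=(10-9)*5^2 mod 509 = 25, hash=4+25 mod 509 = 29 <-- target
Option B: s[0]='a'->'d', delta=(4-1)*5^4 mod 509 = 348, hash=4+348 mod 509 = 352
Option C: s[4]='f'->'d', delta=(4-6)*5^0 mod 509 = 507, hash=4+507 mod 509 = 2
Option D: s[2]='i'->'g', delta=(7-9)*5^2 mod 509 = 459, hash=4+459 mod 509 = 463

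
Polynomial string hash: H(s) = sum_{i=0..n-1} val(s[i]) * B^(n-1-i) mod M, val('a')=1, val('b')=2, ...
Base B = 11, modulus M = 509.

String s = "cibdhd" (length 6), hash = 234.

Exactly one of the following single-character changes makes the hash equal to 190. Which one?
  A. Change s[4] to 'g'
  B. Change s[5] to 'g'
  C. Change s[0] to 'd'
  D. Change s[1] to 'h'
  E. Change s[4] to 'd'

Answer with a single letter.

Option A: s[4]='h'->'g', delta=(7-8)*11^1 mod 509 = 498, hash=234+498 mod 509 = 223
Option B: s[5]='d'->'g', delta=(7-4)*11^0 mod 509 = 3, hash=234+3 mod 509 = 237
Option C: s[0]='c'->'d', delta=(4-3)*11^5 mod 509 = 207, hash=234+207 mod 509 = 441
Option D: s[1]='i'->'h', delta=(8-9)*11^4 mod 509 = 120, hash=234+120 mod 509 = 354
Option E: s[4]='h'->'d', delta=(4-8)*11^1 mod 509 = 465, hash=234+465 mod 509 = 190 <-- target

Answer: E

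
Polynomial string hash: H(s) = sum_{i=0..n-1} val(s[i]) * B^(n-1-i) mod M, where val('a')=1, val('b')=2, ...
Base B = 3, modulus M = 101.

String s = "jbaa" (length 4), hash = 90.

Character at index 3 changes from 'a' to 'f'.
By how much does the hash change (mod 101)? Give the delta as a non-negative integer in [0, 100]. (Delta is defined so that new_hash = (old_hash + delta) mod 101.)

Answer: 5

Derivation:
Delta formula: (val(new) - val(old)) * B^(n-1-k) mod M
  val('f') - val('a') = 6 - 1 = 5
  B^(n-1-k) = 3^0 mod 101 = 1
  Delta = 5 * 1 mod 101 = 5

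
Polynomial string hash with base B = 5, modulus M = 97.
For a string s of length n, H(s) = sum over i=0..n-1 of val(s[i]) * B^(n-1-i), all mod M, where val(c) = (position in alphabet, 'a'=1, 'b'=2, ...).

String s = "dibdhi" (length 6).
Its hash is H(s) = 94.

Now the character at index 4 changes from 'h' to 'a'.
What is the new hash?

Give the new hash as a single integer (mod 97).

val('h') = 8, val('a') = 1
Position k = 4, exponent = n-1-k = 1
B^1 mod M = 5^1 mod 97 = 5
Delta = (1 - 8) * 5 mod 97 = 62
New hash = (94 + 62) mod 97 = 59

Answer: 59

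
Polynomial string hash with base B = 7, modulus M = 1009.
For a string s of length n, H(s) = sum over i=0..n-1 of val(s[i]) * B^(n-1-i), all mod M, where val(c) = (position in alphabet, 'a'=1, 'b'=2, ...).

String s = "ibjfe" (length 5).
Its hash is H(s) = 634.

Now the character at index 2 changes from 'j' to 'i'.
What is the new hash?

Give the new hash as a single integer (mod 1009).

val('j') = 10, val('i') = 9
Position k = 2, exponent = n-1-k = 2
B^2 mod M = 7^2 mod 1009 = 49
Delta = (9 - 10) * 49 mod 1009 = 960
New hash = (634 + 960) mod 1009 = 585

Answer: 585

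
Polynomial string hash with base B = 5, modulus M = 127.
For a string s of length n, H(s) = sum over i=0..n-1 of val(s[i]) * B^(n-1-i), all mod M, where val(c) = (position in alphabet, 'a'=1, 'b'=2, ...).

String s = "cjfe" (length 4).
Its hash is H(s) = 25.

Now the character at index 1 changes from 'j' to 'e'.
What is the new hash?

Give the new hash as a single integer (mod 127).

val('j') = 10, val('e') = 5
Position k = 1, exponent = n-1-k = 2
B^2 mod M = 5^2 mod 127 = 25
Delta = (5 - 10) * 25 mod 127 = 2
New hash = (25 + 2) mod 127 = 27

Answer: 27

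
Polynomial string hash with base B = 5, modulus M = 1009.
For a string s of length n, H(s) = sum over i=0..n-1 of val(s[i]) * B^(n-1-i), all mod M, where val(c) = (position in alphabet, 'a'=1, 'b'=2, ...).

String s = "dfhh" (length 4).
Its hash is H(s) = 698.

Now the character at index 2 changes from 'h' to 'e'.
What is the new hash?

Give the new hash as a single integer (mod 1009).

val('h') = 8, val('e') = 5
Position k = 2, exponent = n-1-k = 1
B^1 mod M = 5^1 mod 1009 = 5
Delta = (5 - 8) * 5 mod 1009 = 994
New hash = (698 + 994) mod 1009 = 683

Answer: 683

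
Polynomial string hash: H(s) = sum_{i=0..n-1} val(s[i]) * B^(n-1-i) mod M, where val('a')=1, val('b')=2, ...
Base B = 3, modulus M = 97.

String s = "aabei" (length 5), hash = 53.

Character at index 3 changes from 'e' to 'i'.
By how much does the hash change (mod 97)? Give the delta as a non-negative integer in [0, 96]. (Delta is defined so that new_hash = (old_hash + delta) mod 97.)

Answer: 12

Derivation:
Delta formula: (val(new) - val(old)) * B^(n-1-k) mod M
  val('i') - val('e') = 9 - 5 = 4
  B^(n-1-k) = 3^1 mod 97 = 3
  Delta = 4 * 3 mod 97 = 12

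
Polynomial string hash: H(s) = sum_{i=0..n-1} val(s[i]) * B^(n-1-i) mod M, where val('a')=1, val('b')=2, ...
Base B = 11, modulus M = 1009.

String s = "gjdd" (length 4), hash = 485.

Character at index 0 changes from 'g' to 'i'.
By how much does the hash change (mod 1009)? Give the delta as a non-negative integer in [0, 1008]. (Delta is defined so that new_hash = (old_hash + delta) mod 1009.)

Answer: 644

Derivation:
Delta formula: (val(new) - val(old)) * B^(n-1-k) mod M
  val('i') - val('g') = 9 - 7 = 2
  B^(n-1-k) = 11^3 mod 1009 = 322
  Delta = 2 * 322 mod 1009 = 644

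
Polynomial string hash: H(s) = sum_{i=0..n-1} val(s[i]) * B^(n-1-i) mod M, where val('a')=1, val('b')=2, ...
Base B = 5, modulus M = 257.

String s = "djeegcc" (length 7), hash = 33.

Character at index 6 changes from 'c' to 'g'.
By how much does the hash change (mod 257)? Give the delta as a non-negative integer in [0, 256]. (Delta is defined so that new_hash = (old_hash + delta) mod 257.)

Answer: 4

Derivation:
Delta formula: (val(new) - val(old)) * B^(n-1-k) mod M
  val('g') - val('c') = 7 - 3 = 4
  B^(n-1-k) = 5^0 mod 257 = 1
  Delta = 4 * 1 mod 257 = 4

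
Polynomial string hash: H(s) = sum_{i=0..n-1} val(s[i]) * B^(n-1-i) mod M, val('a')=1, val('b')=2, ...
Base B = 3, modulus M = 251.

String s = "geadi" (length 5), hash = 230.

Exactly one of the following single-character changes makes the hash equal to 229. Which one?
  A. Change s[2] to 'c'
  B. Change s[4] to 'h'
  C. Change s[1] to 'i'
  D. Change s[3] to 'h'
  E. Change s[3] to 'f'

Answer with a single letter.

Option A: s[2]='a'->'c', delta=(3-1)*3^2 mod 251 = 18, hash=230+18 mod 251 = 248
Option B: s[4]='i'->'h', delta=(8-9)*3^0 mod 251 = 250, hash=230+250 mod 251 = 229 <-- target
Option C: s[1]='e'->'i', delta=(9-5)*3^3 mod 251 = 108, hash=230+108 mod 251 = 87
Option D: s[3]='d'->'h', delta=(8-4)*3^1 mod 251 = 12, hash=230+12 mod 251 = 242
Option E: s[3]='d'->'f', delta=(6-4)*3^1 mod 251 = 6, hash=230+6 mod 251 = 236

Answer: B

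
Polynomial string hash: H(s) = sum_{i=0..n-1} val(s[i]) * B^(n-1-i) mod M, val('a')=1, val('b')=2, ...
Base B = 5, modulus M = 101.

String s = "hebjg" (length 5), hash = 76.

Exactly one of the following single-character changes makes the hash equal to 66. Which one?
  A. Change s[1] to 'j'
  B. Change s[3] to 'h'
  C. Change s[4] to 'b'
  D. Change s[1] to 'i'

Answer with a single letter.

Option A: s[1]='e'->'j', delta=(10-5)*5^3 mod 101 = 19, hash=76+19 mod 101 = 95
Option B: s[3]='j'->'h', delta=(8-10)*5^1 mod 101 = 91, hash=76+91 mod 101 = 66 <-- target
Option C: s[4]='g'->'b', delta=(2-7)*5^0 mod 101 = 96, hash=76+96 mod 101 = 71
Option D: s[1]='e'->'i', delta=(9-5)*5^3 mod 101 = 96, hash=76+96 mod 101 = 71

Answer: B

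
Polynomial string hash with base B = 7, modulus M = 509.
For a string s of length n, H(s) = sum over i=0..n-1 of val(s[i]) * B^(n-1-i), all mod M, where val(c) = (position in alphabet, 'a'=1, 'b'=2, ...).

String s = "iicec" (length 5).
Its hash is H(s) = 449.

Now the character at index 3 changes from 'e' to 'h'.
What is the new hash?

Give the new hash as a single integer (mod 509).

Answer: 470

Derivation:
val('e') = 5, val('h') = 8
Position k = 3, exponent = n-1-k = 1
B^1 mod M = 7^1 mod 509 = 7
Delta = (8 - 5) * 7 mod 509 = 21
New hash = (449 + 21) mod 509 = 470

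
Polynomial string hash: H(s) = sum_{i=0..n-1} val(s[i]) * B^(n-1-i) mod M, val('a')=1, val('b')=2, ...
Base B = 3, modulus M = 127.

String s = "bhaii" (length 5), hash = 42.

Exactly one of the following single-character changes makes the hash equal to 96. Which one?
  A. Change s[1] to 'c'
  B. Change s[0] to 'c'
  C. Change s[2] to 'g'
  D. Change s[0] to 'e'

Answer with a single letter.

Option A: s[1]='h'->'c', delta=(3-8)*3^3 mod 127 = 119, hash=42+119 mod 127 = 34
Option B: s[0]='b'->'c', delta=(3-2)*3^4 mod 127 = 81, hash=42+81 mod 127 = 123
Option C: s[2]='a'->'g', delta=(7-1)*3^2 mod 127 = 54, hash=42+54 mod 127 = 96 <-- target
Option D: s[0]='b'->'e', delta=(5-2)*3^4 mod 127 = 116, hash=42+116 mod 127 = 31

Answer: C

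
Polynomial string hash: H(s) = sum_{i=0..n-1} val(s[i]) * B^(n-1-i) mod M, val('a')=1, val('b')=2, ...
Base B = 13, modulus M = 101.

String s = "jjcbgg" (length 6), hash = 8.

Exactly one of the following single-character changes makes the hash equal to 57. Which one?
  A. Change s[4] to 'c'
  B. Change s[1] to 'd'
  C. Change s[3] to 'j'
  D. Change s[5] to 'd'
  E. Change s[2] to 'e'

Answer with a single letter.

Option A: s[4]='g'->'c', delta=(3-7)*13^1 mod 101 = 49, hash=8+49 mod 101 = 57 <-- target
Option B: s[1]='j'->'d', delta=(4-10)*13^4 mod 101 = 31, hash=8+31 mod 101 = 39
Option C: s[3]='b'->'j', delta=(10-2)*13^2 mod 101 = 39, hash=8+39 mod 101 = 47
Option D: s[5]='g'->'d', delta=(4-7)*13^0 mod 101 = 98, hash=8+98 mod 101 = 5
Option E: s[2]='c'->'e', delta=(5-3)*13^3 mod 101 = 51, hash=8+51 mod 101 = 59

Answer: A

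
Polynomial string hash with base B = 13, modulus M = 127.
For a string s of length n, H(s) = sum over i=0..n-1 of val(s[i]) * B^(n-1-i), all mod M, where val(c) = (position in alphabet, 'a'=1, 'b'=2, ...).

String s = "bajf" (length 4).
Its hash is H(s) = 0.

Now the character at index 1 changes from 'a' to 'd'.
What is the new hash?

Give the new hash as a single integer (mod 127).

val('a') = 1, val('d') = 4
Position k = 1, exponent = n-1-k = 2
B^2 mod M = 13^2 mod 127 = 42
Delta = (4 - 1) * 42 mod 127 = 126
New hash = (0 + 126) mod 127 = 126

Answer: 126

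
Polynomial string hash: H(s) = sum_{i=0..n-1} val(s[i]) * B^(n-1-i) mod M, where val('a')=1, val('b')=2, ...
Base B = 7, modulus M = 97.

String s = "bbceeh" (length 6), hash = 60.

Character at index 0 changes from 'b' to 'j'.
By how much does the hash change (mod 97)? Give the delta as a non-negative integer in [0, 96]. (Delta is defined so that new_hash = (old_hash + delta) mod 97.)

Delta formula: (val(new) - val(old)) * B^(n-1-k) mod M
  val('j') - val('b') = 10 - 2 = 8
  B^(n-1-k) = 7^5 mod 97 = 26
  Delta = 8 * 26 mod 97 = 14

Answer: 14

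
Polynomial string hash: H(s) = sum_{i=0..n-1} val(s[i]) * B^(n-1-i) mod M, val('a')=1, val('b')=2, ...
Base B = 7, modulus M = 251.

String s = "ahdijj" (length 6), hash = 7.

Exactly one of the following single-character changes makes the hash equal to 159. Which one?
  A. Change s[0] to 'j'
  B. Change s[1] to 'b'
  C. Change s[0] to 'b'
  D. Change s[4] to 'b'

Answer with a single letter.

Option A: s[0]='a'->'j', delta=(10-1)*7^5 mod 251 = 161, hash=7+161 mod 251 = 168
Option B: s[1]='h'->'b', delta=(2-8)*7^4 mod 251 = 152, hash=7+152 mod 251 = 159 <-- target
Option C: s[0]='a'->'b', delta=(2-1)*7^5 mod 251 = 241, hash=7+241 mod 251 = 248
Option D: s[4]='j'->'b', delta=(2-10)*7^1 mod 251 = 195, hash=7+195 mod 251 = 202

Answer: B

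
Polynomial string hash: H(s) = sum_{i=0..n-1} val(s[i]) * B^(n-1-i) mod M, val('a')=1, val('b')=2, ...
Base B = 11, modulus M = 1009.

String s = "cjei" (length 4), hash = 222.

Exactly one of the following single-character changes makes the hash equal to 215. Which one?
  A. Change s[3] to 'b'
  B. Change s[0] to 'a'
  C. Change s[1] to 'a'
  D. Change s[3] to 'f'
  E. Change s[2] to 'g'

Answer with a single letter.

Option A: s[3]='i'->'b', delta=(2-9)*11^0 mod 1009 = 1002, hash=222+1002 mod 1009 = 215 <-- target
Option B: s[0]='c'->'a', delta=(1-3)*11^3 mod 1009 = 365, hash=222+365 mod 1009 = 587
Option C: s[1]='j'->'a', delta=(1-10)*11^2 mod 1009 = 929, hash=222+929 mod 1009 = 142
Option D: s[3]='i'->'f', delta=(6-9)*11^0 mod 1009 = 1006, hash=222+1006 mod 1009 = 219
Option E: s[2]='e'->'g', delta=(7-5)*11^1 mod 1009 = 22, hash=222+22 mod 1009 = 244

Answer: A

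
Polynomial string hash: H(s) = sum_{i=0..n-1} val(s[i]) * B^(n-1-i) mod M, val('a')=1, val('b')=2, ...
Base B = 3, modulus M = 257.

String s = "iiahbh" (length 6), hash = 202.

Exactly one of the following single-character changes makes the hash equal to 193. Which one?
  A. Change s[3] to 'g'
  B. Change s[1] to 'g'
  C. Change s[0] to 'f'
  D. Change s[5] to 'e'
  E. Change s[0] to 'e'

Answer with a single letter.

Answer: A

Derivation:
Option A: s[3]='h'->'g', delta=(7-8)*3^2 mod 257 = 248, hash=202+248 mod 257 = 193 <-- target
Option B: s[1]='i'->'g', delta=(7-9)*3^4 mod 257 = 95, hash=202+95 mod 257 = 40
Option C: s[0]='i'->'f', delta=(6-9)*3^5 mod 257 = 42, hash=202+42 mod 257 = 244
Option D: s[5]='h'->'e', delta=(5-8)*3^0 mod 257 = 254, hash=202+254 mod 257 = 199
Option E: s[0]='i'->'e', delta=(5-9)*3^5 mod 257 = 56, hash=202+56 mod 257 = 1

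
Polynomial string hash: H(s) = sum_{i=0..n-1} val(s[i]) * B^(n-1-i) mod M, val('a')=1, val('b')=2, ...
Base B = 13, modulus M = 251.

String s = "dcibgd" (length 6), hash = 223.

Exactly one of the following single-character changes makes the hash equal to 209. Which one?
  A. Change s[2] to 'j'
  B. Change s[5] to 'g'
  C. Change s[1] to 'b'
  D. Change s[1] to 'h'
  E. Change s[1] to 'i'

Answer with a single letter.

Option A: s[2]='i'->'j', delta=(10-9)*13^3 mod 251 = 189, hash=223+189 mod 251 = 161
Option B: s[5]='d'->'g', delta=(7-4)*13^0 mod 251 = 3, hash=223+3 mod 251 = 226
Option C: s[1]='c'->'b', delta=(2-3)*13^4 mod 251 = 53, hash=223+53 mod 251 = 25
Option D: s[1]='c'->'h', delta=(8-3)*13^4 mod 251 = 237, hash=223+237 mod 251 = 209 <-- target
Option E: s[1]='c'->'i', delta=(9-3)*13^4 mod 251 = 184, hash=223+184 mod 251 = 156

Answer: D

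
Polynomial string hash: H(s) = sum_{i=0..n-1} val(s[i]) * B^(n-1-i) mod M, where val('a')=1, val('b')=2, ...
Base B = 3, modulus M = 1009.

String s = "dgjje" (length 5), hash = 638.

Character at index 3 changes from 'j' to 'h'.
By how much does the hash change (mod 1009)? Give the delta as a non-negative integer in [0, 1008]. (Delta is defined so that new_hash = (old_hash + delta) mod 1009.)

Delta formula: (val(new) - val(old)) * B^(n-1-k) mod M
  val('h') - val('j') = 8 - 10 = -2
  B^(n-1-k) = 3^1 mod 1009 = 3
  Delta = -2 * 3 mod 1009 = 1003

Answer: 1003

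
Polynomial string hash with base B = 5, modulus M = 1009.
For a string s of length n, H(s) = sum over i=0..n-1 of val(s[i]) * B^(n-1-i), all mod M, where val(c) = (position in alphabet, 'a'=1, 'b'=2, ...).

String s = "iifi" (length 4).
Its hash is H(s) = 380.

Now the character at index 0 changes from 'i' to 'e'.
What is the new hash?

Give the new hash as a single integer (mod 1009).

val('i') = 9, val('e') = 5
Position k = 0, exponent = n-1-k = 3
B^3 mod M = 5^3 mod 1009 = 125
Delta = (5 - 9) * 125 mod 1009 = 509
New hash = (380 + 509) mod 1009 = 889

Answer: 889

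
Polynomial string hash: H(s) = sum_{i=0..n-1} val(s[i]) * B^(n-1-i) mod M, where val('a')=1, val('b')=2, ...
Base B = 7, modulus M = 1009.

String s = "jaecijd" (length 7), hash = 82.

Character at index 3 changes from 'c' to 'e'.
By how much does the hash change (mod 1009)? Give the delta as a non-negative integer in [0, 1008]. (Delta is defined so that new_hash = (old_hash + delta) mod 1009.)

Delta formula: (val(new) - val(old)) * B^(n-1-k) mod M
  val('e') - val('c') = 5 - 3 = 2
  B^(n-1-k) = 7^3 mod 1009 = 343
  Delta = 2 * 343 mod 1009 = 686

Answer: 686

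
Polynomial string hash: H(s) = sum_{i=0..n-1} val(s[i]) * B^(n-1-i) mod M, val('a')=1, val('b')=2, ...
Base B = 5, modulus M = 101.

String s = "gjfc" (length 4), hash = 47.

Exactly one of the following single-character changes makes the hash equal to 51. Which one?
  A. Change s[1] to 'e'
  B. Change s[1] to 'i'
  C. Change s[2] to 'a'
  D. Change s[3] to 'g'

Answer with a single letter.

Answer: D

Derivation:
Option A: s[1]='j'->'e', delta=(5-10)*5^2 mod 101 = 77, hash=47+77 mod 101 = 23
Option B: s[1]='j'->'i', delta=(9-10)*5^2 mod 101 = 76, hash=47+76 mod 101 = 22
Option C: s[2]='f'->'a', delta=(1-6)*5^1 mod 101 = 76, hash=47+76 mod 101 = 22
Option D: s[3]='c'->'g', delta=(7-3)*5^0 mod 101 = 4, hash=47+4 mod 101 = 51 <-- target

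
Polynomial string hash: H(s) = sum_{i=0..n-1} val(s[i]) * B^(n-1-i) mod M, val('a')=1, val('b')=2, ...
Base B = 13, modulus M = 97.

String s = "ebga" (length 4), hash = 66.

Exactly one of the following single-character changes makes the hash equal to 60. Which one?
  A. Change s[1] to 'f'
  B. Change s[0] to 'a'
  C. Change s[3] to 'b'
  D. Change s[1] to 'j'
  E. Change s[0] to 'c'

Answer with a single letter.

Answer: D

Derivation:
Option A: s[1]='b'->'f', delta=(6-2)*13^2 mod 97 = 94, hash=66+94 mod 97 = 63
Option B: s[0]='e'->'a', delta=(1-5)*13^3 mod 97 = 39, hash=66+39 mod 97 = 8
Option C: s[3]='a'->'b', delta=(2-1)*13^0 mod 97 = 1, hash=66+1 mod 97 = 67
Option D: s[1]='b'->'j', delta=(10-2)*13^2 mod 97 = 91, hash=66+91 mod 97 = 60 <-- target
Option E: s[0]='e'->'c', delta=(3-5)*13^3 mod 97 = 68, hash=66+68 mod 97 = 37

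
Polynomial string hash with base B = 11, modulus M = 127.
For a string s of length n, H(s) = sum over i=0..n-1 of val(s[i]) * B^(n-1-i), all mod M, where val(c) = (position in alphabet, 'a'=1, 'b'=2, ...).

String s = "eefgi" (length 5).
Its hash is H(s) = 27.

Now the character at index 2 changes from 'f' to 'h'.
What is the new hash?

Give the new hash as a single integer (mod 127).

val('f') = 6, val('h') = 8
Position k = 2, exponent = n-1-k = 2
B^2 mod M = 11^2 mod 127 = 121
Delta = (8 - 6) * 121 mod 127 = 115
New hash = (27 + 115) mod 127 = 15

Answer: 15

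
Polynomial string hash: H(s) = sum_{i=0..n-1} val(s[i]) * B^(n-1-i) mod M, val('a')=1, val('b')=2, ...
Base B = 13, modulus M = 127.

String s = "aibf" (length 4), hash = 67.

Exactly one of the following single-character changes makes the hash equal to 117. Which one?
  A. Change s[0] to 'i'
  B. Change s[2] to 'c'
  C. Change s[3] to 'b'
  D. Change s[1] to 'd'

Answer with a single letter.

Answer: A

Derivation:
Option A: s[0]='a'->'i', delta=(9-1)*13^3 mod 127 = 50, hash=67+50 mod 127 = 117 <-- target
Option B: s[2]='b'->'c', delta=(3-2)*13^1 mod 127 = 13, hash=67+13 mod 127 = 80
Option C: s[3]='f'->'b', delta=(2-6)*13^0 mod 127 = 123, hash=67+123 mod 127 = 63
Option D: s[1]='i'->'d', delta=(4-9)*13^2 mod 127 = 44, hash=67+44 mod 127 = 111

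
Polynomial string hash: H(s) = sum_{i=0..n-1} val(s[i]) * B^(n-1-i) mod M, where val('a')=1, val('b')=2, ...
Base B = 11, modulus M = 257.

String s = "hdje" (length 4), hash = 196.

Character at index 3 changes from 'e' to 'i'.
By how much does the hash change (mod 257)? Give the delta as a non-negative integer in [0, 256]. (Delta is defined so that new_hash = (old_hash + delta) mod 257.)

Delta formula: (val(new) - val(old)) * B^(n-1-k) mod M
  val('i') - val('e') = 9 - 5 = 4
  B^(n-1-k) = 11^0 mod 257 = 1
  Delta = 4 * 1 mod 257 = 4

Answer: 4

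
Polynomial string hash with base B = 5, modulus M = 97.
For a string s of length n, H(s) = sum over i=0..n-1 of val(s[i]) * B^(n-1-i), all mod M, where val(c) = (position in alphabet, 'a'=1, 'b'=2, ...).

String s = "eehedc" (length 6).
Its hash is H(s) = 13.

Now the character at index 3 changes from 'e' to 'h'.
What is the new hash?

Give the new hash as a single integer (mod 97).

Answer: 88

Derivation:
val('e') = 5, val('h') = 8
Position k = 3, exponent = n-1-k = 2
B^2 mod M = 5^2 mod 97 = 25
Delta = (8 - 5) * 25 mod 97 = 75
New hash = (13 + 75) mod 97 = 88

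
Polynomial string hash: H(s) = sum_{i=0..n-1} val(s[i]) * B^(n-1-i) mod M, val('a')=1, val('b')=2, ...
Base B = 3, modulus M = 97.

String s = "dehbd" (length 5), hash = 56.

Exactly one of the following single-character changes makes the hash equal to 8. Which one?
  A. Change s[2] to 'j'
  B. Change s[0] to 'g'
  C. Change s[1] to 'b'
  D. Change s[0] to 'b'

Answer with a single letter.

Answer: B

Derivation:
Option A: s[2]='h'->'j', delta=(10-8)*3^2 mod 97 = 18, hash=56+18 mod 97 = 74
Option B: s[0]='d'->'g', delta=(7-4)*3^4 mod 97 = 49, hash=56+49 mod 97 = 8 <-- target
Option C: s[1]='e'->'b', delta=(2-5)*3^3 mod 97 = 16, hash=56+16 mod 97 = 72
Option D: s[0]='d'->'b', delta=(2-4)*3^4 mod 97 = 32, hash=56+32 mod 97 = 88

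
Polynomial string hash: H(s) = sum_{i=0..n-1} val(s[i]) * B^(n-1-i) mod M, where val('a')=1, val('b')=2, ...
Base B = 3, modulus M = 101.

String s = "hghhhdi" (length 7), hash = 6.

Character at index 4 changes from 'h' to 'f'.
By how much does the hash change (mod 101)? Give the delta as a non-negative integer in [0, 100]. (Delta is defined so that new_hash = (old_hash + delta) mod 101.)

Delta formula: (val(new) - val(old)) * B^(n-1-k) mod M
  val('f') - val('h') = 6 - 8 = -2
  B^(n-1-k) = 3^2 mod 101 = 9
  Delta = -2 * 9 mod 101 = 83

Answer: 83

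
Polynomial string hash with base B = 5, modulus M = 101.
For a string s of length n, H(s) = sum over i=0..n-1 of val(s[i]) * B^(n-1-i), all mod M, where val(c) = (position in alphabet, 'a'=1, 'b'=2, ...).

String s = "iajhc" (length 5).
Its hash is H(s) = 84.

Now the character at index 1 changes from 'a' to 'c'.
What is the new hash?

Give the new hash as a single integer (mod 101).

Answer: 31

Derivation:
val('a') = 1, val('c') = 3
Position k = 1, exponent = n-1-k = 3
B^3 mod M = 5^3 mod 101 = 24
Delta = (3 - 1) * 24 mod 101 = 48
New hash = (84 + 48) mod 101 = 31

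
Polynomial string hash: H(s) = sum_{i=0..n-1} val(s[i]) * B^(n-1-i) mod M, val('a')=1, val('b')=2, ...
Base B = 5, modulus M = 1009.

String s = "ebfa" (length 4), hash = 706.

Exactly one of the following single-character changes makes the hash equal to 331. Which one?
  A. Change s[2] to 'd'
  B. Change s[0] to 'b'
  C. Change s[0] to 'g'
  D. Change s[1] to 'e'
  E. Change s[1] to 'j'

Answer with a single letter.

Answer: B

Derivation:
Option A: s[2]='f'->'d', delta=(4-6)*5^1 mod 1009 = 999, hash=706+999 mod 1009 = 696
Option B: s[0]='e'->'b', delta=(2-5)*5^3 mod 1009 = 634, hash=706+634 mod 1009 = 331 <-- target
Option C: s[0]='e'->'g', delta=(7-5)*5^3 mod 1009 = 250, hash=706+250 mod 1009 = 956
Option D: s[1]='b'->'e', delta=(5-2)*5^2 mod 1009 = 75, hash=706+75 mod 1009 = 781
Option E: s[1]='b'->'j', delta=(10-2)*5^2 mod 1009 = 200, hash=706+200 mod 1009 = 906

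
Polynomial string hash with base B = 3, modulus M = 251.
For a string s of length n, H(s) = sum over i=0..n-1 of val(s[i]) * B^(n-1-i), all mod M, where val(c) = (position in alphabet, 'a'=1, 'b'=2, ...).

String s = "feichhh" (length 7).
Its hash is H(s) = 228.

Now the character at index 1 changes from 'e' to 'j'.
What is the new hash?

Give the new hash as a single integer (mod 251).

val('e') = 5, val('j') = 10
Position k = 1, exponent = n-1-k = 5
B^5 mod M = 3^5 mod 251 = 243
Delta = (10 - 5) * 243 mod 251 = 211
New hash = (228 + 211) mod 251 = 188

Answer: 188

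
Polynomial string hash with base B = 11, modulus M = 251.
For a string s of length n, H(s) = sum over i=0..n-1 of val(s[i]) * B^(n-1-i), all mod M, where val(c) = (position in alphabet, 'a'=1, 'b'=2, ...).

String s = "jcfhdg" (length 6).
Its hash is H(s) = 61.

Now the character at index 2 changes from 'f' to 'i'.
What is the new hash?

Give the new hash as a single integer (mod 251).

val('f') = 6, val('i') = 9
Position k = 2, exponent = n-1-k = 3
B^3 mod M = 11^3 mod 251 = 76
Delta = (9 - 6) * 76 mod 251 = 228
New hash = (61 + 228) mod 251 = 38

Answer: 38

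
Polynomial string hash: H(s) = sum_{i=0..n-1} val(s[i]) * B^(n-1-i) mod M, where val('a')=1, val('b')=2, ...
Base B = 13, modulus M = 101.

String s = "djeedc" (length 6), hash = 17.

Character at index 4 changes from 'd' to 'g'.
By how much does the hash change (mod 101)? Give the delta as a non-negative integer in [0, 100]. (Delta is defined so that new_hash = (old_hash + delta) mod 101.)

Answer: 39

Derivation:
Delta formula: (val(new) - val(old)) * B^(n-1-k) mod M
  val('g') - val('d') = 7 - 4 = 3
  B^(n-1-k) = 13^1 mod 101 = 13
  Delta = 3 * 13 mod 101 = 39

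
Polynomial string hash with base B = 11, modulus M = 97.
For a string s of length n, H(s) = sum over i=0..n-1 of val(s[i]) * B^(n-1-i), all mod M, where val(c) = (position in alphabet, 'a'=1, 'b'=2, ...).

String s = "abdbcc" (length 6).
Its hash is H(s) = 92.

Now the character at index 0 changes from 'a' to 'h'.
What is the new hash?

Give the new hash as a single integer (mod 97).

val('a') = 1, val('h') = 8
Position k = 0, exponent = n-1-k = 5
B^5 mod M = 11^5 mod 97 = 31
Delta = (8 - 1) * 31 mod 97 = 23
New hash = (92 + 23) mod 97 = 18

Answer: 18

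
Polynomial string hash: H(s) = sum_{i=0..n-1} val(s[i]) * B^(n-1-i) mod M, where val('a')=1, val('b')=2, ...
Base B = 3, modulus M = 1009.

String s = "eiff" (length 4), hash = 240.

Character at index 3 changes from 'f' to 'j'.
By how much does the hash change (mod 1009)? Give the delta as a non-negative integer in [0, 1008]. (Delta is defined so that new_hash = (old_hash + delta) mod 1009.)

Delta formula: (val(new) - val(old)) * B^(n-1-k) mod M
  val('j') - val('f') = 10 - 6 = 4
  B^(n-1-k) = 3^0 mod 1009 = 1
  Delta = 4 * 1 mod 1009 = 4

Answer: 4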